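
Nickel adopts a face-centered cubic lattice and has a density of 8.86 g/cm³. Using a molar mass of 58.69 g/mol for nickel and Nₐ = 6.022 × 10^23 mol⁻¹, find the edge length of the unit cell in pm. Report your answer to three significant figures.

353 pm

With Z = 4 atoms per FCC cell, a³ = Z·M/(N_A·ρ) = 4 × 58.69 / (6.022 × 10²³ × 8.860 g/cm³) = 4.400 × 10^-23 cm³.
a = (4.400 × 10^-23)^(1/3) = 3.530 × 10^-8 cm = 353 pm.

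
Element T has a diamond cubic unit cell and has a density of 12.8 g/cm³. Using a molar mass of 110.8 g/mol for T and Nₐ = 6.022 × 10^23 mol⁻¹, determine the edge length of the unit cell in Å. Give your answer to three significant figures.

With Z = 8 atoms per diamond cubic cell, a³ = Z·M/(N_A·ρ) = 8 × 110.8 / (6.022 × 10²³ × 12.80 g/cm³) = 1.150 × 10^-22 cm³.
a = (1.150 × 10^-22)^(1/3) = 4.863 × 10^-8 cm = 4.86 Å.

4.86 Å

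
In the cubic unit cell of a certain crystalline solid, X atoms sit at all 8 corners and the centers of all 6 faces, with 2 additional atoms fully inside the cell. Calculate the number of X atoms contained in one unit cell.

Corner atoms are shared by 8 cells (1/8 each), face atoms by 2 (1/2 each), interior atoms are unshared.
Net atoms = 8 × 1/8 + 6 × 1/2 + 2 = 1 + 3 + 2 = 6.

6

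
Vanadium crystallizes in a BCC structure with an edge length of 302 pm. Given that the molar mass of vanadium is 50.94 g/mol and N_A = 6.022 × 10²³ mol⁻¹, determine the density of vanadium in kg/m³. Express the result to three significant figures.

6140 kg/m³

A BCC unit cell contains Z = 2 atoms.
Cell volume: a³ = (302 pm)³ = (3.020 × 10^-8 cm)³ = 2.754 × 10^-23 cm³.
ρ = Z·M/(N_A·a³) = 2 × 50.94 / (6.022 × 10²³ × 2.754 × 10^-23) = 6.142 g/cm³ = 6140 kg/m³.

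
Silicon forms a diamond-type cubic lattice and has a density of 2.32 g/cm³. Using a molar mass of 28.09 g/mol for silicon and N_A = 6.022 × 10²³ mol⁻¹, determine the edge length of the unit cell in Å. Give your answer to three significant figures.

5.44 Å

With Z = 8 atoms per diamond cubic cell, a³ = Z·M/(N_A·ρ) = 8 × 28.09 / (6.022 × 10²³ × 2.320 g/cm³) = 1.608 × 10^-22 cm³.
a = (1.608 × 10^-22)^(1/3) = 5.438 × 10^-8 cm = 5.44 Å.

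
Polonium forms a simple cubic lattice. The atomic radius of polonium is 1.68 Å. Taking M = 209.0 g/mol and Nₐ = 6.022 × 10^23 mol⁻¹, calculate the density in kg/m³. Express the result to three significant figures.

9150 kg/m³

In a simple cubic lattice, atoms touch along the cell edge, so a = 2r, giving a = 3.360 Å = 3.360 × 10^-8 cm.
With Z = 1, ρ = Z·M/(N_A·a³) = 1 × 209.0 / (6.022 × 10²³ × 3.793 × 10^-23) = 9.149 g/cm³ = 9150 kg/m³.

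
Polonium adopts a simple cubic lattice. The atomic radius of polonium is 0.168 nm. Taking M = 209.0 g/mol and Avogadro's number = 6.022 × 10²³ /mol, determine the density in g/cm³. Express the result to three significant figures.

9.15 g/cm³

In a simple cubic lattice, atoms touch along the cell edge, so a = 2r, giving a = 0.3360 nm = 3.360 × 10^-8 cm.
With Z = 1, ρ = Z·M/(N_A·a³) = 1 × 209.0 / (6.022 × 10²³ × 3.793 × 10^-23) = 9.149 g/cm³.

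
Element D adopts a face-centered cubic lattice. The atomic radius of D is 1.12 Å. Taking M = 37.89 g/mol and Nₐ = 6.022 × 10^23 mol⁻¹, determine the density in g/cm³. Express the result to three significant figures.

7.92 g/cm³

In an FCC lattice, atoms touch along the face diagonal, so √2·a = 4r, giving a = 3.168 Å = 3.168 × 10^-8 cm.
With Z = 4, ρ = Z·M/(N_A·a³) = 4 × 37.89 / (6.022 × 10²³ × 3.179 × 10^-23) = 7.917 g/cm³.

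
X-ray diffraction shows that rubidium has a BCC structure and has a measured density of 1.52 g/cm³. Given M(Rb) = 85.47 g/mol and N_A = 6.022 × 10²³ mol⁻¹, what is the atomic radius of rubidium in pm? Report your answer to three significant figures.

For a BCC cell (Z = 2), a³ = Z·M/(N_A·ρ) = 2 × 85.47 / (6.022 × 10²³ × 1.520) = 1.867 × 10^-22 cm³, so a = 5.716 × 10^-8 cm = 571.6 pm.
Atoms touch along the body diagonal, so √3·a = 4r, so r = 0.4330 × a = 248 pm.

248 pm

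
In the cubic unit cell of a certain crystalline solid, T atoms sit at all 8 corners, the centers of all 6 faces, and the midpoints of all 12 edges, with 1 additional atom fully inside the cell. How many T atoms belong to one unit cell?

8

Corner atoms are shared by 8 cells (1/8 each), face atoms by 2 (1/2 each), edge atoms by 4 (1/4 each), interior atoms are unshared.
Net atoms = 8 × 1/8 + 6 × 1/2 + 12 × 1/4 + 1 = 1 + 3 + 3 + 1 = 8.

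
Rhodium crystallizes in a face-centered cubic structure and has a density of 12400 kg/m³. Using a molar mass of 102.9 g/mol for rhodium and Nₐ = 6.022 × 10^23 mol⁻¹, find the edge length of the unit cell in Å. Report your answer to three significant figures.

With Z = 4 atoms per FCC cell, a³ = Z·M/(N_A·ρ) = 4 × 102.9 / (6.022 × 10²³ × 12.40 g/cm³) = 5.512 × 10^-23 cm³.
a = (5.512 × 10^-23)^(1/3) = 3.806 × 10^-8 cm = 3.81 Å.

3.81 Å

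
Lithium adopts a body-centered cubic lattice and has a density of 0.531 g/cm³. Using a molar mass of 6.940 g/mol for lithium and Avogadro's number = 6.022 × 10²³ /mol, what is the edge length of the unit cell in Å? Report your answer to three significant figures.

With Z = 2 atoms per BCC cell, a³ = Z·M/(N_A·ρ) = 2 × 6.940 / (6.022 × 10²³ × 0.5310 g/cm³) = 4.341 × 10^-23 cm³.
a = (4.341 × 10^-23)^(1/3) = 3.514 × 10^-8 cm = 3.51 Å.

3.51 Å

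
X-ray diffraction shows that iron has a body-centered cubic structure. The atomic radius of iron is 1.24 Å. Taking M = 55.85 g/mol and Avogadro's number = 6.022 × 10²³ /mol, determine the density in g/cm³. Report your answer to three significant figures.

7.90 g/cm³

In a BCC lattice, atoms touch along the body diagonal, so √3·a = 4r, giving a = 2.864 Å = 2.864 × 10^-8 cm.
With Z = 2, ρ = Z·M/(N_A·a³) = 2 × 55.85 / (6.022 × 10²³ × 2.348 × 10^-23) = 7.899 g/cm³.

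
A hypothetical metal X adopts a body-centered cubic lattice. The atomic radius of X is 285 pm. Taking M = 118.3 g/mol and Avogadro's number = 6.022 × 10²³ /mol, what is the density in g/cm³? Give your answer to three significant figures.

In a BCC lattice, atoms touch along the body diagonal, so √3·a = 4r, giving a = 658.2 pm = 6.582 × 10^-8 cm.
With Z = 2, ρ = Z·M/(N_A·a³) = 2 × 118.3 / (6.022 × 10²³ × 2.851 × 10^-22) = 1.378 g/cm³.

1.38 g/cm³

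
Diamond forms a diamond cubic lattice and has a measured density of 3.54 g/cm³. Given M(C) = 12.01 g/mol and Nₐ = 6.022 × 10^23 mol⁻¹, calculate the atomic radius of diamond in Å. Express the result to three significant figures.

For a diamond cubic cell (Z = 8), a³ = Z·M/(N_A·ρ) = 8 × 12.01 / (6.022 × 10²³ × 3.540) = 4.507 × 10^-23 cm³, so a = 3.559 × 10^-8 cm = 3.559 Å.
Nearest neighbors lie along the body diagonal with √3·a = 8r, so r = 0.2165 × a = 0.770 Å.

0.770 Å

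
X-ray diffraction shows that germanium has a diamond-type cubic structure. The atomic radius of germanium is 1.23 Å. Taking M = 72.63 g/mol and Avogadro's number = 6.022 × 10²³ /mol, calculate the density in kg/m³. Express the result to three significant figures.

In a diamond cubic lattice, nearest neighbors lie along the body diagonal with √3·a = 8r, giving a = 5.681 Å = 5.681 × 10^-8 cm.
With Z = 8, ρ = Z·M/(N_A·a³) = 8 × 72.63 / (6.022 × 10²³ × 1.834 × 10^-22) = 5.262 g/cm³ = 5260 kg/m³.

5260 kg/m³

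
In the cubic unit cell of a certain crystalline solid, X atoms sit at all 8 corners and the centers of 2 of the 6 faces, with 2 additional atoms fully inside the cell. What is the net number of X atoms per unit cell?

Corner atoms are shared by 8 cells (1/8 each), face atoms by 2 (1/2 each), interior atoms are unshared.
Net atoms = 8 × 1/8 + 2 × 1/2 + 2 = 1 + 1 + 2 = 4.

4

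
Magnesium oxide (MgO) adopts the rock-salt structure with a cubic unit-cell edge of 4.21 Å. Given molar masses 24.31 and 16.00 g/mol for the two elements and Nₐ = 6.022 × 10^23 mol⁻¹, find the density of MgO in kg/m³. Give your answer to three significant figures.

The rock-salt structure contains Z = 4 formula units per cell; M(MgO) = 24.31 + 16.00 = 40.31 g/mol.
a³ = (4.210 × 10^-8 cm)³ = 7.462 × 10^-23 cm³.
ρ = 4 × 40.31 / (6.022 × 10²³ × 7.462 × 10^-23) = 3.588 g/cm³ = 3590 kg/m³.

3590 kg/m³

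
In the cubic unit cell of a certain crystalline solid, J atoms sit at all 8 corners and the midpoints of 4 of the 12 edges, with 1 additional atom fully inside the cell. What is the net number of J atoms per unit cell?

3

Corner atoms are shared by 8 cells (1/8 each), edge atoms by 4 (1/4 each), interior atoms are unshared.
Net atoms = 8 × 1/8 + 4 × 1/4 + 1 = 1 + 1 + 1 = 3.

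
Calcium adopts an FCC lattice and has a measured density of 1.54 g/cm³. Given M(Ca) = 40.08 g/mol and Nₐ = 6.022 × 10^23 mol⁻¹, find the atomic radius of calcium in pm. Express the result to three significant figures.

197 pm

For an FCC cell (Z = 4), a³ = Z·M/(N_A·ρ) = 4 × 40.08 / (6.022 × 10²³ × 1.540) = 1.729 × 10^-22 cm³, so a = 5.571 × 10^-8 cm = 557.1 pm.
Atoms touch along the face diagonal, so √2·a = 4r, so r = 0.3536 × a = 197 pm.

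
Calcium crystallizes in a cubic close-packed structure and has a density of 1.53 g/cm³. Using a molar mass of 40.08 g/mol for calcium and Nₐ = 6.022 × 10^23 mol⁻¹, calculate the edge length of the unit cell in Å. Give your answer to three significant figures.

5.58 Å

With Z = 4 atoms per FCC cell, a³ = Z·M/(N_A·ρ) = 4 × 40.08 / (6.022 × 10²³ × 1.530 g/cm³) = 1.740 × 10^-22 cm³.
a = (1.740 × 10^-22)^(1/3) = 5.583 × 10^-8 cm = 5.58 Å.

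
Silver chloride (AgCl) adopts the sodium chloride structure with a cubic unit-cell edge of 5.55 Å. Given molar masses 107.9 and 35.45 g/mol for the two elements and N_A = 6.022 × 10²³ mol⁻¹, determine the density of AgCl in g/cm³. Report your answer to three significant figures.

The sodium chloride structure contains Z = 4 formula units per cell; M(AgCl) = 107.9 + 35.45 = 143.35 g/mol.
a³ = (5.550 × 10^-8 cm)³ = 1.710 × 10^-22 cm³.
ρ = 4 × 143.35 / (6.022 × 10²³ × 1.710 × 10^-22) = 5.570 g/cm³.

5.57 g/cm³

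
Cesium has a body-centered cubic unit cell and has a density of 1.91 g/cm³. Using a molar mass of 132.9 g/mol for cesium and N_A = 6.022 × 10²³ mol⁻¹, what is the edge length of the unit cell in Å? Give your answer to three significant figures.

6.14 Å

With Z = 2 atoms per BCC cell, a³ = Z·M/(N_A·ρ) = 2 × 132.9 / (6.022 × 10²³ × 1.910 g/cm³) = 2.311 × 10^-22 cm³.
a = (2.311 × 10^-22)^(1/3) = 6.137 × 10^-8 cm = 6.14 Å.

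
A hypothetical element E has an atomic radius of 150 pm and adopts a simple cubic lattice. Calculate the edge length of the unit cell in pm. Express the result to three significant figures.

In a simple cubic lattice, atoms touch along the cell edge, so a = 2r.
a = 2r = 2 × 150 = 300 pm.

300 pm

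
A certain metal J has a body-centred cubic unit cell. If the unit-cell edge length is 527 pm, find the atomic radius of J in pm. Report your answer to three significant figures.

228 pm

In a BCC lattice, atoms touch along the body diagonal, so √3·a = 4r.
r = √3·a/4 = 1.7321 × 527 / 4 = 228 pm.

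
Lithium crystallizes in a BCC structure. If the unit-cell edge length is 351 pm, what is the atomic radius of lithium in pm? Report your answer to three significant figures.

152 pm

In a BCC lattice, atoms touch along the body diagonal, so √3·a = 4r.
r = √3·a/4 = 1.7321 × 351 / 4 = 152 pm.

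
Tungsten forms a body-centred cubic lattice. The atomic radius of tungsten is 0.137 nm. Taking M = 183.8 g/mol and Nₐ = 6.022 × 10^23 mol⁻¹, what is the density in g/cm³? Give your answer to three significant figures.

In a BCC lattice, atoms touch along the body diagonal, so √3·a = 4r, giving a = 0.3164 nm = 3.164 × 10^-8 cm.
With Z = 2, ρ = Z·M/(N_A·a³) = 2 × 183.8 / (6.022 × 10²³ × 3.167 × 10^-23) = 19.27 g/cm³.

19.3 g/cm³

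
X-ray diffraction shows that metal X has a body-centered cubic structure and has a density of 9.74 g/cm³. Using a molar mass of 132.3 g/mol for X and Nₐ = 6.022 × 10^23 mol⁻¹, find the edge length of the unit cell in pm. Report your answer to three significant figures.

356 pm

With Z = 2 atoms per BCC cell, a³ = Z·M/(N_A·ρ) = 2 × 132.3 / (6.022 × 10²³ × 9.740 g/cm³) = 4.511 × 10^-23 cm³.
a = (4.511 × 10^-23)^(1/3) = 3.560 × 10^-8 cm = 356 pm.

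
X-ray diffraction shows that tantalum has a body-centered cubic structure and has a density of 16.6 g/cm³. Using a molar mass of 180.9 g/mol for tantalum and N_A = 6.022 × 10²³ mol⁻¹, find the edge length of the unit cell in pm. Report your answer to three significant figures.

With Z = 2 atoms per BCC cell, a³ = Z·M/(N_A·ρ) = 2 × 180.9 / (6.022 × 10²³ × 16.60 g/cm³) = 3.619 × 10^-23 cm³.
a = (3.619 × 10^-23)^(1/3) = 3.308 × 10^-8 cm = 331 pm.

331 pm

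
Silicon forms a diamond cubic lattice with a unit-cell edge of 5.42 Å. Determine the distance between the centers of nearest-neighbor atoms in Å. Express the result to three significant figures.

2.35 Å

In a diamond cubic structure, nearest neighbors lie along the body diagonal with √3·a = 8r; the nearest-neighbor distance equals 2r = 0.4330·a.
d = 0.4330 × 5.42 = 2.35 Å.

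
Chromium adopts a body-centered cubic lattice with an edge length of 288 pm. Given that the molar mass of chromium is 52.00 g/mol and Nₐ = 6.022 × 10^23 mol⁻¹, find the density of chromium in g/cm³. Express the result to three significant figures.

A BCC unit cell contains Z = 2 atoms.
Cell volume: a³ = (288 pm)³ = (2.880 × 10^-8 cm)³ = 2.389 × 10^-23 cm³.
ρ = Z·M/(N_A·a³) = 2 × 52.00 / (6.022 × 10²³ × 2.389 × 10^-23) = 7.230 g/cm³.

7.23 g/cm³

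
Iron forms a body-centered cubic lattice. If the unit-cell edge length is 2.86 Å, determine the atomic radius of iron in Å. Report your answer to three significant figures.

1.24 Å

In a BCC lattice, atoms touch along the body diagonal, so √3·a = 4r.
r = √3·a/4 = 1.7321 × 2.86 / 4 = 1.24 Å.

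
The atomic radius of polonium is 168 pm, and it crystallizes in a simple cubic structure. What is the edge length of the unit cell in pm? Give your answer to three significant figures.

In a simple cubic lattice, atoms touch along the cell edge, so a = 2r.
a = 2r = 2 × 168 = 336 pm.

336 pm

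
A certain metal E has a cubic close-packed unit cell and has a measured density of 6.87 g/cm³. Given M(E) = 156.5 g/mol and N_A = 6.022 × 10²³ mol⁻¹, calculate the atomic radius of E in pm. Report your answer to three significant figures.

For an FCC cell (Z = 4), a³ = Z·M/(N_A·ρ) = 4 × 156.5 / (6.022 × 10²³ × 6.870) = 1.513 × 10^-22 cm³, so a = 5.329 × 10^-8 cm = 532.9 pm.
Atoms touch along the face diagonal, so √2·a = 4r, so r = 0.3536 × a = 188 pm.

188 pm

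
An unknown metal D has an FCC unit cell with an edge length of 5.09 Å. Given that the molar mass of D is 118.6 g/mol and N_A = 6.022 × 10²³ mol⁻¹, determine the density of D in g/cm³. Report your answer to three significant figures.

An FCC unit cell contains Z = 4 atoms.
Cell volume: a³ = (5.09 Å)³ = (5.090 × 10^-8 cm)³ = 1.319 × 10^-22 cm³.
ρ = Z·M/(N_A·a³) = 4 × 118.6 / (6.022 × 10²³ × 1.319 × 10^-22) = 5.974 g/cm³.

5.97 g/cm³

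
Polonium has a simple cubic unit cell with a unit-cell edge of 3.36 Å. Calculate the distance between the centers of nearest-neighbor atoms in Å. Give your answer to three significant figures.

In a simple cubic structure, atoms touch along the cell edge, so a = 2r; the nearest-neighbor distance equals 2r = 1.000·a.
d = 1.000 × 3.36 = 3.36 Å.

3.36 Å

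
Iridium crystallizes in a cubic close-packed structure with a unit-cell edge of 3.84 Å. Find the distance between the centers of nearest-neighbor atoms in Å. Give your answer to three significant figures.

2.72 Å

In an FCC structure, atoms touch along the face diagonal, so √2·a = 4r; the nearest-neighbor distance equals 2r = 0.7071·a.
d = 0.7071 × 3.84 = 2.72 Å.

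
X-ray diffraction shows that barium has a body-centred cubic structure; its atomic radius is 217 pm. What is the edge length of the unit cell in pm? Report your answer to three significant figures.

501 pm

In a BCC lattice, atoms touch along the body diagonal, so √3·a = 4r.
a = 4r/√3 = 4 × 217 / 1.7321 = 501 pm.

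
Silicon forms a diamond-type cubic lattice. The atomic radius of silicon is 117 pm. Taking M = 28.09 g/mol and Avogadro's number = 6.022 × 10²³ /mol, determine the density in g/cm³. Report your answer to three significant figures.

In a diamond cubic lattice, nearest neighbors lie along the body diagonal with √3·a = 8r, giving a = 540.4 pm = 5.404 × 10^-8 cm.
With Z = 8, ρ = Z·M/(N_A·a³) = 8 × 28.09 / (6.022 × 10²³ × 1.578 × 10^-22) = 2.365 g/cm³.

2.36 g/cm³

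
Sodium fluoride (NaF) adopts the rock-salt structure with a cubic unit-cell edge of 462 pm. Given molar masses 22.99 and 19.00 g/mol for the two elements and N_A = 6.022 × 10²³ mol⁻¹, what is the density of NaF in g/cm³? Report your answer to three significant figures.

The rock-salt structure contains Z = 4 formula units per cell; M(NaF) = 22.99 + 19.00 = 41.99 g/mol.
a³ = (4.620 × 10^-8 cm)³ = 9.861 × 10^-23 cm³.
ρ = 4 × 41.99 / (6.022 × 10²³ × 9.861 × 10^-23) = 2.828 g/cm³.

2.83 g/cm³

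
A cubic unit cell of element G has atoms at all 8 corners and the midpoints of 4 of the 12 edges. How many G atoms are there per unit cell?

2

Corner atoms are shared by 8 cells (1/8 each), edge atoms by 4 (1/4 each).
Net atoms = 8 × 1/8 + 4 × 1/4 = 1 + 1 = 2.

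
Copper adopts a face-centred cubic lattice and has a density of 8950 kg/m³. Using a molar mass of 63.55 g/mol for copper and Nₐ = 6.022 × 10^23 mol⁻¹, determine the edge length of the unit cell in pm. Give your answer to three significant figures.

With Z = 4 atoms per FCC cell, a³ = Z·M/(N_A·ρ) = 4 × 63.55 / (6.022 × 10²³ × 8.950 g/cm³) = 4.716 × 10^-23 cm³.
a = (4.716 × 10^-23)^(1/3) = 3.613 × 10^-8 cm = 361 pm.

361 pm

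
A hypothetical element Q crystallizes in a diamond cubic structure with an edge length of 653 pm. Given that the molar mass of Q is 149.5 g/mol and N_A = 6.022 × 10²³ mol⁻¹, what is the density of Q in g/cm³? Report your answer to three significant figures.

7.13 g/cm³

A diamond cubic unit cell contains Z = 8 atoms.
Cell volume: a³ = (653 pm)³ = (6.530 × 10^-8 cm)³ = 2.784 × 10^-22 cm³.
ρ = Z·M/(N_A·a³) = 8 × 149.5 / (6.022 × 10²³ × 2.784 × 10^-22) = 7.133 g/cm³.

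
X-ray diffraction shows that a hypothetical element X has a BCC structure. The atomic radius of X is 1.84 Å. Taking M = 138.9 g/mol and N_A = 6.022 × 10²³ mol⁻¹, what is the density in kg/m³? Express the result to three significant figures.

6010 kg/m³

In a BCC lattice, atoms touch along the body diagonal, so √3·a = 4r, giving a = 4.249 Å = 4.249 × 10^-8 cm.
With Z = 2, ρ = Z·M/(N_A·a³) = 2 × 138.9 / (6.022 × 10²³ × 7.673 × 10^-23) = 6.012 g/cm³ = 6010 kg/m³.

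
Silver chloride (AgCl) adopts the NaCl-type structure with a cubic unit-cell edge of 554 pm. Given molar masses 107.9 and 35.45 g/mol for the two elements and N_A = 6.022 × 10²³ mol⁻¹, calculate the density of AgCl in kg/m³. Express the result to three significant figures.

5600 kg/m³

The NaCl-type structure contains Z = 4 formula units per cell; M(AgCl) = 107.9 + 35.45 = 143.35 g/mol.
a³ = (5.540 × 10^-8 cm)³ = 1.700 × 10^-22 cm³.
ρ = 4 × 143.35 / (6.022 × 10²³ × 1.700 × 10^-22) = 5.600 g/cm³ = 5600 kg/m³.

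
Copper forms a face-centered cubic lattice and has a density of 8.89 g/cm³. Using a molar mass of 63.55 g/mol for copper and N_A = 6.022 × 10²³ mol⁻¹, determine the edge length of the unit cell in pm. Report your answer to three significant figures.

With Z = 4 atoms per FCC cell, a³ = Z·M/(N_A·ρ) = 4 × 63.55 / (6.022 × 10²³ × 8.890 g/cm³) = 4.748 × 10^-23 cm³.
a = (4.748 × 10^-23)^(1/3) = 3.621 × 10^-8 cm = 362 pm.

362 pm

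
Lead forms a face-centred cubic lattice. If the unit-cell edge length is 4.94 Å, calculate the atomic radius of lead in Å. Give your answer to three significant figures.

1.75 Å

In an FCC lattice, atoms touch along the face diagonal, so √2·a = 4r.
r = √2·a/4 = 1.4142 × 4.94 / 4 = 1.75 Å.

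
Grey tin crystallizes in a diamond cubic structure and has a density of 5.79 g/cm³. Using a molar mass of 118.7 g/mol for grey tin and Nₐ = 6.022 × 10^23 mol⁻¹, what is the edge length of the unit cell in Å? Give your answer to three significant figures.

6.48 Å

With Z = 8 atoms per diamond cubic cell, a³ = Z·M/(N_A·ρ) = 8 × 118.7 / (6.022 × 10²³ × 5.790 g/cm³) = 2.723 × 10^-22 cm³.
a = (2.723 × 10^-22)^(1/3) = 6.482 × 10^-8 cm = 6.48 Å.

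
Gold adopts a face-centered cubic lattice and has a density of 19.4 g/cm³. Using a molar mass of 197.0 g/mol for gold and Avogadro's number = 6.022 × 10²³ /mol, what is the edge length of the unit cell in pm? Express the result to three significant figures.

407 pm

With Z = 4 atoms per FCC cell, a³ = Z·M/(N_A·ρ) = 4 × 197.0 / (6.022 × 10²³ × 19.40 g/cm³) = 6.745 × 10^-23 cm³.
a = (6.745 × 10^-23)^(1/3) = 4.071 × 10^-8 cm = 407 pm.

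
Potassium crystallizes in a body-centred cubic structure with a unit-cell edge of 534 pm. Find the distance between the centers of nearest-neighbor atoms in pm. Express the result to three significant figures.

In a BCC structure, atoms touch along the body diagonal, so √3·a = 4r; the nearest-neighbor distance equals 2r = 0.8660·a.
d = 0.8660 × 534 = 462 pm.

462 pm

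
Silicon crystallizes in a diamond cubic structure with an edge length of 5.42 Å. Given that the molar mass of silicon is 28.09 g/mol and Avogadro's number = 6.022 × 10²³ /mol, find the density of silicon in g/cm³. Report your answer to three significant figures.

A diamond cubic unit cell contains Z = 8 atoms.
Cell volume: a³ = (5.42 Å)³ = (5.420 × 10^-8 cm)³ = 1.592 × 10^-22 cm³.
ρ = Z·M/(N_A·a³) = 8 × 28.09 / (6.022 × 10²³ × 1.592 × 10^-22) = 2.344 g/cm³.

2.34 g/cm³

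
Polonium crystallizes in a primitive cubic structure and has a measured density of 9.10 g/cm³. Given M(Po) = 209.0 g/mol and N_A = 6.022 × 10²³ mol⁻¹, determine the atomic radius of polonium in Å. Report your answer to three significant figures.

For a simple cubic cell (Z = 1), a³ = Z·M/(N_A·ρ) = 1 × 209.0 / (6.022 × 10²³ × 9.100) = 3.814 × 10^-23 cm³, so a = 3.366 × 10^-8 cm = 3.366 Å.
Atoms touch along the cell edge, so a = 2r, so r = 0.5000 × a = 1.68 Å.

1.68 Å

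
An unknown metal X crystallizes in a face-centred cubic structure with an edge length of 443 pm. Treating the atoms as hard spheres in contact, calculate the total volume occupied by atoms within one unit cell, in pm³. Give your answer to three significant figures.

In an FCC lattice atoms touch along the face diagonal, so √2·a = 4r, so r = 0.3536a = 156.6 pm.
V_atoms = Z × (4/3)πr³ = 4 × (4/3)π × (156.6)³ = 6.44 × 10^7 pm³.

6.44 × 10^7 pm³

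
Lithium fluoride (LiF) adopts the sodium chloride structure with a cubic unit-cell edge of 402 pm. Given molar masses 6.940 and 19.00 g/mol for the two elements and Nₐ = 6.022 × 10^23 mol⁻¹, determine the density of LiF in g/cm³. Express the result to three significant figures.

The sodium chloride structure contains Z = 4 formula units per cell; M(LiF) = 6.940 + 19.00 = 25.94 g/mol.
a³ = (4.020 × 10^-8 cm)³ = 6.496 × 10^-23 cm³.
ρ = 4 × 25.94 / (6.022 × 10²³ × 6.496 × 10^-23) = 2.652 g/cm³.

2.65 g/cm³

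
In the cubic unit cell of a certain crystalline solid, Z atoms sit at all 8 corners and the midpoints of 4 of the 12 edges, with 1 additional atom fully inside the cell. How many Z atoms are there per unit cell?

Corner atoms are shared by 8 cells (1/8 each), edge atoms by 4 (1/4 each), interior atoms are unshared.
Net atoms = 8 × 1/8 + 4 × 1/4 + 1 = 1 + 1 + 1 = 3.

3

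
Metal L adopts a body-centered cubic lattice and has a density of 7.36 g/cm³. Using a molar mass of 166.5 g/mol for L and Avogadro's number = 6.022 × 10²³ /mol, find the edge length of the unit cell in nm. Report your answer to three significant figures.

With Z = 2 atoms per BCC cell, a³ = Z·M/(N_A·ρ) = 2 × 166.5 / (6.022 × 10²³ × 7.360 g/cm³) = 7.513 × 10^-23 cm³.
a = (7.513 × 10^-23)^(1/3) = 4.220 × 10^-8 cm = 0.422 nm.

0.422 nm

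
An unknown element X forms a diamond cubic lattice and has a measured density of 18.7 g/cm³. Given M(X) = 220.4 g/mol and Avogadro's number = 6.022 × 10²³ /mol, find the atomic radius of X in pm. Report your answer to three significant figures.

117 pm

For a diamond cubic cell (Z = 8), a³ = Z·M/(N_A·ρ) = 8 × 220.4 / (6.022 × 10²³ × 18.70) = 1.566 × 10^-22 cm³, so a = 5.390 × 10^-8 cm = 539.0 pm.
Nearest neighbors lie along the body diagonal with √3·a = 8r, so r = 0.2165 × a = 117 pm.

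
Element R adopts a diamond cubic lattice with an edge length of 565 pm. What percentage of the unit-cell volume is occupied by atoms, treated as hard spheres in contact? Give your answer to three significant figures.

34.0%

In a diamond cubic lattice nearest neighbors lie along the body diagonal with √3·a = 8r, so r = 0.2165a = 122.3 pm.
Packing fraction = Z·(4/3)πr³ / a³ = 8 × (4/3)π × (122.3)³ / (565)³ = 0.3401 = 34.0%.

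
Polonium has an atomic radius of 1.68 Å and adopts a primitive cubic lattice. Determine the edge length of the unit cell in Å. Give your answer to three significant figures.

In a simple cubic lattice, atoms touch along the cell edge, so a = 2r.
a = 2r = 2 × 1.68 = 3.36 Å.

3.36 Å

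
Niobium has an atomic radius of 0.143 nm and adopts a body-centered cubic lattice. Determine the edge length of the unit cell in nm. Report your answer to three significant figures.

In a BCC lattice, atoms touch along the body diagonal, so √3·a = 4r.
a = 4r/√3 = 4 × 0.143 / 1.7321 = 0.330 nm.

0.330 nm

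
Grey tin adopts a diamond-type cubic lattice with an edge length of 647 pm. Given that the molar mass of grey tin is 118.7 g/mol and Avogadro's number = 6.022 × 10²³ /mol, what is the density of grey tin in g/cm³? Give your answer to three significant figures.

A diamond cubic unit cell contains Z = 8 atoms.
Cell volume: a³ = (647 pm)³ = (6.470 × 10^-8 cm)³ = 2.708 × 10^-22 cm³.
ρ = Z·M/(N_A·a³) = 8 × 118.7 / (6.022 × 10²³ × 2.708 × 10^-22) = 5.822 g/cm³.

5.82 g/cm³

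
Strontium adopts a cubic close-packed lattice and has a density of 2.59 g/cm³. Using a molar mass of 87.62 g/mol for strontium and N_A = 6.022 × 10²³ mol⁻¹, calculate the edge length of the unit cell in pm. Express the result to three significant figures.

608 pm

With Z = 4 atoms per FCC cell, a³ = Z·M/(N_A·ρ) = 4 × 87.62 / (6.022 × 10²³ × 2.590 g/cm³) = 2.247 × 10^-22 cm³.
a = (2.247 × 10^-22)^(1/3) = 6.080 × 10^-8 cm = 608 pm.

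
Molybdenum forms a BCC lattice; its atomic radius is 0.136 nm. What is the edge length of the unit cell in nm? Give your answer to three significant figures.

In a BCC lattice, atoms touch along the body diagonal, so √3·a = 4r.
a = 4r/√3 = 4 × 0.136 / 1.7321 = 0.314 nm.

0.314 nm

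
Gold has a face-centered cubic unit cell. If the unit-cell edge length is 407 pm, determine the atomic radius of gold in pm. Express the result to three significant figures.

144 pm

In an FCC lattice, atoms touch along the face diagonal, so √2·a = 4r.
r = √2·a/4 = 1.4142 × 407 / 4 = 144 pm.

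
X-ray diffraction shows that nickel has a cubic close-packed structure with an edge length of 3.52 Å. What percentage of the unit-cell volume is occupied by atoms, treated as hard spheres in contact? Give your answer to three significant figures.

74.0%

In an FCC lattice atoms touch along the face diagonal, so √2·a = 4r, so r = 0.3536a = 1.245 Å.
Packing fraction = Z·(4/3)πr³ / a³ = 4 × (4/3)π × (1.245)³ / (3.52)³ = 0.7405 = 74.0%.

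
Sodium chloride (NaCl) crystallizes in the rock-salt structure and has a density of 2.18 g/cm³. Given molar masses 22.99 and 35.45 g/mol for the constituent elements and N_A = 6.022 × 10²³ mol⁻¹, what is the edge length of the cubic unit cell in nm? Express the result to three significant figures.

M(NaCl) = 58.44 g/mol; Z = 4 formula units per cell.
a³ = Z·M/(N_A·ρ) = 4 × 58.44 / (6.022 × 10²³ × 2.18) = 1.781 × 10^-22 cm³, so a = 5.626 × 10^-8 cm = 0.563 nm.

0.563 nm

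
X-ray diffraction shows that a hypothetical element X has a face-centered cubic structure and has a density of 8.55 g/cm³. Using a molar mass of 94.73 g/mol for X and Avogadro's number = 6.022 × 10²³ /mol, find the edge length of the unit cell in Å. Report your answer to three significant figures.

With Z = 4 atoms per FCC cell, a³ = Z·M/(N_A·ρ) = 4 × 94.73 / (6.022 × 10²³ × 8.550 g/cm³) = 7.359 × 10^-23 cm³.
a = (7.359 × 10^-23)^(1/3) = 4.191 × 10^-8 cm = 4.19 Å.

4.19 Å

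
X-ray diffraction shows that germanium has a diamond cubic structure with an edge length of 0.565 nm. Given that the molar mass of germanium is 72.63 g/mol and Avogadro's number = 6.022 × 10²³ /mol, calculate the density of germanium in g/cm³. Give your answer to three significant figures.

5.35 g/cm³

A diamond cubic unit cell contains Z = 8 atoms.
Cell volume: a³ = (0.565 nm)³ = (5.650 × 10^-8 cm)³ = 1.804 × 10^-22 cm³.
ρ = Z·M/(N_A·a³) = 8 × 72.63 / (6.022 × 10²³ × 1.804 × 10^-22) = 5.350 g/cm³.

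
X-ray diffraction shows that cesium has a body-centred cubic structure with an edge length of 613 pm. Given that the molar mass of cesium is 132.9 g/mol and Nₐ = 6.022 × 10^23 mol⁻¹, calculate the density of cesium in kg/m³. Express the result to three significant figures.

1920 kg/m³

A BCC unit cell contains Z = 2 atoms.
Cell volume: a³ = (613 pm)³ = (6.130 × 10^-8 cm)³ = 2.303 × 10^-22 cm³.
ρ = Z·M/(N_A·a³) = 2 × 132.9 / (6.022 × 10²³ × 2.303 × 10^-22) = 1.916 g/cm³ = 1920 kg/m³.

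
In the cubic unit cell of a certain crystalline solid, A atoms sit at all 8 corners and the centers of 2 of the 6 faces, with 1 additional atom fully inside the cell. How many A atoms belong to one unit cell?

Corner atoms are shared by 8 cells (1/8 each), face atoms by 2 (1/2 each), interior atoms are unshared.
Net atoms = 8 × 1/8 + 2 × 1/2 + 1 = 1 + 1 + 1 = 3.

3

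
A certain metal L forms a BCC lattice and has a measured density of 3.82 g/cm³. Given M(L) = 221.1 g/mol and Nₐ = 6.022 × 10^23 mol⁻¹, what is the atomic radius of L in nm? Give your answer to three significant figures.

For a BCC cell (Z = 2), a³ = Z·M/(N_A·ρ) = 2 × 221.1 / (6.022 × 10²³ × 3.820) = 1.922 × 10^-22 cm³, so a = 5.771 × 10^-8 cm = 0.5771 nm.
Atoms touch along the body diagonal, so √3·a = 4r, so r = 0.4330 × a = 0.250 nm.

0.250 nm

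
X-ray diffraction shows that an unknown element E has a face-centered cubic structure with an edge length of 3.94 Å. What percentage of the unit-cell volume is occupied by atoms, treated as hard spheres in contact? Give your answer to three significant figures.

In an FCC lattice atoms touch along the face diagonal, so √2·a = 4r, so r = 0.3536a = 1.393 Å.
Packing fraction = Z·(4/3)πr³ / a³ = 4 × (4/3)π × (1.393)³ / (3.94)³ = 0.7405 = 74.0%.

74.0%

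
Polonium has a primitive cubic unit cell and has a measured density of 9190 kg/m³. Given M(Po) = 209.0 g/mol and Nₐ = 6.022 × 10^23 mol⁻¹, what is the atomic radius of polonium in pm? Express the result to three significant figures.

168 pm

For a simple cubic cell (Z = 1), a³ = Z·M/(N_A·ρ) = 1 × 209.0 / (6.022 × 10²³ × 9.190) = 3.777 × 10^-23 cm³, so a = 3.355 × 10^-8 cm = 335.5 pm.
Atoms touch along the cell edge, so a = 2r, so r = 0.5000 × a = 168 pm.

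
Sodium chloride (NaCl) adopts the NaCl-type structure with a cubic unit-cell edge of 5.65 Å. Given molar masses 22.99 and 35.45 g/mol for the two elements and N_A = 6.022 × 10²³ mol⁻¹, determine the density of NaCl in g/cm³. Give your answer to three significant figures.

The NaCl-type structure contains Z = 4 formula units per cell; M(NaCl) = 22.99 + 35.45 = 58.44 g/mol.
a³ = (5.650 × 10^-8 cm)³ = 1.804 × 10^-22 cm³.
ρ = 4 × 58.44 / (6.022 × 10²³ × 1.804 × 10^-22) = 2.152 g/cm³.

2.15 g/cm³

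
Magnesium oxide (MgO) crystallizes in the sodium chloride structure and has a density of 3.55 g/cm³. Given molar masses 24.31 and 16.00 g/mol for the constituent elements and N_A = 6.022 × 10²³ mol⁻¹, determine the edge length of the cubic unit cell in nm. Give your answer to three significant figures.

M(MgO) = 40.31 g/mol; Z = 4 formula units per cell.
a³ = Z·M/(N_A·ρ) = 4 × 40.31 / (6.022 × 10²³ × 3.55) = 7.542 × 10^-23 cm³, so a = 4.225 × 10^-8 cm = 0.423 nm.

0.423 nm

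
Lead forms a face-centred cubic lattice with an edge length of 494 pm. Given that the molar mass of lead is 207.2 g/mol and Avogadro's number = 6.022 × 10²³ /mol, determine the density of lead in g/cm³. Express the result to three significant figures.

An FCC unit cell contains Z = 4 atoms.
Cell volume: a³ = (494 pm)³ = (4.940 × 10^-8 cm)³ = 1.206 × 10^-22 cm³.
ρ = Z·M/(N_A·a³) = 4 × 207.2 / (6.022 × 10²³ × 1.206 × 10^-22) = 11.42 g/cm³.

11.4 g/cm³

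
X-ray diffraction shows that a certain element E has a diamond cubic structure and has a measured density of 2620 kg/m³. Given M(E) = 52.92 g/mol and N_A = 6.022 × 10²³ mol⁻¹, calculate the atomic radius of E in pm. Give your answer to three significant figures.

For a diamond cubic cell (Z = 8), a³ = Z·M/(N_A·ρ) = 8 × 52.92 / (6.022 × 10²³ × 2.620) = 2.683 × 10^-22 cm³, so a = 6.450 × 10^-8 cm = 645.0 pm.
Nearest neighbors lie along the body diagonal with √3·a = 8r, so r = 0.2165 × a = 140 pm.

140 pm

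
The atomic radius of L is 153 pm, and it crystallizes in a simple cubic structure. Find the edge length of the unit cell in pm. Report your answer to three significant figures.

In a simple cubic lattice, atoms touch along the cell edge, so a = 2r.
a = 2r = 2 × 153 = 306 pm.

306 pm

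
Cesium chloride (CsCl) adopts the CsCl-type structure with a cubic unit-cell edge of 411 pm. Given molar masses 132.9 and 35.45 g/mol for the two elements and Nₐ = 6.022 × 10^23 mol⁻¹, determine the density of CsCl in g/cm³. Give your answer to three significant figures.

4.03 g/cm³

The CsCl-type structure contains Z = 1 formula unit per cell; M(CsCl) = 132.9 + 35.45 = 168.35 g/mol.
a³ = (4.110 × 10^-8 cm)³ = 6.943 × 10^-23 cm³.
ρ = 1 × 168.35 / (6.022 × 10²³ × 6.943 × 10^-23) = 4.027 g/cm³.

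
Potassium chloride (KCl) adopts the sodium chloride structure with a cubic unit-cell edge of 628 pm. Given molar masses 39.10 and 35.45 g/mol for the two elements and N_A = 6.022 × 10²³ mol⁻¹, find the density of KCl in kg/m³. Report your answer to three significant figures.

The sodium chloride structure contains Z = 4 formula units per cell; M(KCl) = 39.10 + 35.45 = 74.55 g/mol.
a³ = (6.280 × 10^-8 cm)³ = 2.477 × 10^-22 cm³.
ρ = 4 × 74.55 / (6.022 × 10²³ × 2.477 × 10^-22) = 1.999 g/cm³ = 2000 kg/m³.

2000 kg/m³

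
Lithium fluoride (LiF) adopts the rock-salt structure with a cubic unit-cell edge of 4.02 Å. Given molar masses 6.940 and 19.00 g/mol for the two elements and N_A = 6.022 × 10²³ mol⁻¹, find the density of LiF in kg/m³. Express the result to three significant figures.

The rock-salt structure contains Z = 4 formula units per cell; M(LiF) = 6.940 + 19.00 = 25.94 g/mol.
a³ = (4.020 × 10^-8 cm)³ = 6.496 × 10^-23 cm³.
ρ = 4 × 25.94 / (6.022 × 10²³ × 6.496 × 10^-23) = 2.652 g/cm³ = 2650 kg/m³.

2650 kg/m³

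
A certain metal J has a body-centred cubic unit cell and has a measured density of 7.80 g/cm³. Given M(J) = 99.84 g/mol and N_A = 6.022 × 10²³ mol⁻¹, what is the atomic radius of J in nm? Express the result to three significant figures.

For a BCC cell (Z = 2), a³ = Z·M/(N_A·ρ) = 2 × 99.84 / (6.022 × 10²³ × 7.800) = 4.251 × 10^-23 cm³, so a = 3.490 × 10^-8 cm = 0.3490 nm.
Atoms touch along the body diagonal, so √3·a = 4r, so r = 0.4330 × a = 0.151 nm.

0.151 nm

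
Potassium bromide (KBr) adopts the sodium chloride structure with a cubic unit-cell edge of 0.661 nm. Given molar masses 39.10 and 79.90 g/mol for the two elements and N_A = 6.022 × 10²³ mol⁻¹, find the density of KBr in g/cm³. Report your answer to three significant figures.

2.74 g/cm³

The sodium chloride structure contains Z = 4 formula units per cell; M(KBr) = 39.10 + 79.90 = 119.0 g/mol.
a³ = (6.610 × 10^-8 cm)³ = 2.888 × 10^-22 cm³.
ρ = 4 × 119.0 / (6.022 × 10²³ × 2.888 × 10^-22) = 2.737 g/cm³.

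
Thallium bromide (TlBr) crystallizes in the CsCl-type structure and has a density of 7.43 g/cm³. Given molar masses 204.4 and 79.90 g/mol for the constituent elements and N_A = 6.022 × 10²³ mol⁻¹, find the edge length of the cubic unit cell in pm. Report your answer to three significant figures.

M(TlBr) = 284.3 g/mol; Z = 1 formula unit per cell.
a³ = Z·M/(N_A·ρ) = 1 × 284.3 / (6.022 × 10²³ × 7.43) = 6.354 × 10^-23 cm³, so a = 3.990 × 10^-8 cm = 399 pm.

399 pm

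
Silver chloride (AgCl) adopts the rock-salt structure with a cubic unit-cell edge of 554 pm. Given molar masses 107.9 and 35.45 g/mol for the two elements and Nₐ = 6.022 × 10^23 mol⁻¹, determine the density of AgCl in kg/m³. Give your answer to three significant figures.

5600 kg/m³

The rock-salt structure contains Z = 4 formula units per cell; M(AgCl) = 107.9 + 35.45 = 143.35 g/mol.
a³ = (5.540 × 10^-8 cm)³ = 1.700 × 10^-22 cm³.
ρ = 4 × 143.35 / (6.022 × 10²³ × 1.700 × 10^-22) = 5.600 g/cm³ = 5600 kg/m³.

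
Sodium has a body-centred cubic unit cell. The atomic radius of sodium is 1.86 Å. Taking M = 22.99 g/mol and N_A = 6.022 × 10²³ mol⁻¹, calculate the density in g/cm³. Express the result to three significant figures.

0.963 g/cm³

In a BCC lattice, atoms touch along the body diagonal, so √3·a = 4r, giving a = 4.295 Å = 4.295 × 10^-8 cm.
With Z = 2, ρ = Z·M/(N_A·a³) = 2 × 22.99 / (6.022 × 10²³ × 7.926 × 10^-23) = 0.9634 g/cm³.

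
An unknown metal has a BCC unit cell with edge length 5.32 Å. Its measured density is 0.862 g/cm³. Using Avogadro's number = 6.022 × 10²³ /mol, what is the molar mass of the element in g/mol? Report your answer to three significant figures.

A BCC cell has Z = 2 atoms; a = 5.320 × 10^-8 cm.
M = ρ·N_A·a³/Z = 0.862 × 6.022 × 10²³ × 1.506 × 10^-22 / 2 = 39.1 g/mol.

39.1 g/mol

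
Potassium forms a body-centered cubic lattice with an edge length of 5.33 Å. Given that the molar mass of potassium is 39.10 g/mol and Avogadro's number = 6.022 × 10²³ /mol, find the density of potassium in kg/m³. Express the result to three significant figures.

A BCC unit cell contains Z = 2 atoms.
Cell volume: a³ = (5.33 Å)³ = (5.330 × 10^-8 cm)³ = 1.514 × 10^-22 cm³.
ρ = Z·M/(N_A·a³) = 2 × 39.10 / (6.022 × 10²³ × 1.514 × 10^-22) = 0.8576 g/cm³ = 858 kg/m³.

858 kg/m³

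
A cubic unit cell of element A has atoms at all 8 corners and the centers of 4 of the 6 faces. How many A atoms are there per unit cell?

Corner atoms are shared by 8 cells (1/8 each), face atoms by 2 (1/2 each).
Net atoms = 8 × 1/8 + 4 × 1/2 = 1 + 2 = 3.

3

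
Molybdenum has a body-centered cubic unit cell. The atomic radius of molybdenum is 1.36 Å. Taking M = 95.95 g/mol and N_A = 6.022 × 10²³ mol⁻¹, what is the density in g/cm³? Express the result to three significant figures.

In a BCC lattice, atoms touch along the body diagonal, so √3·a = 4r, giving a = 3.141 Å = 3.141 × 10^-8 cm.
With Z = 2, ρ = Z·M/(N_A·a³) = 2 × 95.95 / (6.022 × 10²³ × 3.098 × 10^-23) = 10.29 g/cm³.

10.3 g/cm³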